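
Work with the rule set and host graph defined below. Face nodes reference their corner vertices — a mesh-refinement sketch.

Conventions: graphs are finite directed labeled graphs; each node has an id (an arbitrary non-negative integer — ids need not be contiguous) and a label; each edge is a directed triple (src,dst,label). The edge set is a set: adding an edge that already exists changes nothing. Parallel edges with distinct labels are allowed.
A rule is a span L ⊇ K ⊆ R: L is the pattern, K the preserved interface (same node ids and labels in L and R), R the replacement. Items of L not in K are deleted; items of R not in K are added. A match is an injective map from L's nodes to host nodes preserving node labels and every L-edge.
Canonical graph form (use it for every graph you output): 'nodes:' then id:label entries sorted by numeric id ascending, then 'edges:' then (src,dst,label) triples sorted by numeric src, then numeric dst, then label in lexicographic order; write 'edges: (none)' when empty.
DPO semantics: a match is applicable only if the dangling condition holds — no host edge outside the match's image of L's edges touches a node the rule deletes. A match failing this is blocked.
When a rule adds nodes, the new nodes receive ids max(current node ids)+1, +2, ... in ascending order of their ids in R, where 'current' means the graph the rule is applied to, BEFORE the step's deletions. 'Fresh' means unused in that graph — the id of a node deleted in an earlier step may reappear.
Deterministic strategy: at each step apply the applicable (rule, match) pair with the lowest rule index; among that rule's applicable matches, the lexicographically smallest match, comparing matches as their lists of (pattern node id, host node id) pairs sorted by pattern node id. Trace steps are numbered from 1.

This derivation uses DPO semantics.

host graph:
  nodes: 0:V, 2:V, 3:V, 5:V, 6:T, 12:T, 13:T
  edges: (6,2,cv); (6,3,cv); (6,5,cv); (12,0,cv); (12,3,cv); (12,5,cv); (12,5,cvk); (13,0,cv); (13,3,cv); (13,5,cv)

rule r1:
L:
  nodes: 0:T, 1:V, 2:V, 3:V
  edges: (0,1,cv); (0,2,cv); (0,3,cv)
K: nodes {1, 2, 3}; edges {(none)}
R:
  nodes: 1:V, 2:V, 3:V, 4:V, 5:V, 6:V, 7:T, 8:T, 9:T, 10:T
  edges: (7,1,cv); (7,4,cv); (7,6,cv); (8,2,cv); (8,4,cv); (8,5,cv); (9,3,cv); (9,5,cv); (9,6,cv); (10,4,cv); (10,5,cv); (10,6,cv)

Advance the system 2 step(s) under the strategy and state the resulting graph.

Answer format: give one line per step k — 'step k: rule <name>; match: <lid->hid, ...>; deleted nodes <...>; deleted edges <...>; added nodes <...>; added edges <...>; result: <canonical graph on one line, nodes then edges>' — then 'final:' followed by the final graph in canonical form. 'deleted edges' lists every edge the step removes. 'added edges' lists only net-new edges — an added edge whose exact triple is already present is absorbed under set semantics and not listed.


step 1: rule r1; match: 0->6, 1->2, 2->3, 3->5; deleted nodes 6; deleted edges (6,2,cv); (6,3,cv); (6,5,cv); added nodes 14, 15, 16, 17, 18, 19, 20; added edges (17,2,cv); (17,14,cv); (17,16,cv); (18,3,cv); (18,14,cv); (18,15,cv); (19,5,cv); (19,15,cv); (19,16,cv); (20,14,cv); (20,15,cv); (20,16,cv); result: nodes: 0:V, 2:V, 3:V, 5:V, 12:T, 13:T, 14:V, 15:V, 16:V, 17:T, 18:T, 19:T, 20:T edges: (12,0,cv); (12,3,cv); (12,5,cv); (12,5,cvk); (13,0,cv); (13,3,cv); (13,5,cv); (17,2,cv); (17,14,cv); (17,16,cv); (18,3,cv); (18,14,cv); (18,15,cv); (19,5,cv); (19,15,cv); (19,16,cv); (20,14,cv); (20,15,cv); (20,16,cv)
step 2: rule r1; match: 0->13, 1->0, 2->3, 3->5; deleted nodes 13; deleted edges (13,0,cv); (13,3,cv); (13,5,cv); added nodes 21, 22, 23, 24, 25, 26, 27; added edges (24,0,cv); (24,21,cv); (24,23,cv); (25,3,cv); (25,21,cv); (25,22,cv); (26,5,cv); (26,22,cv); (26,23,cv); (27,21,cv); (27,22,cv); (27,23,cv); result: nodes: 0:V, 2:V, 3:V, 5:V, 12:T, 14:V, 15:V, 16:V, 17:T, 18:T, 19:T, 20:T, 21:V, 22:V, 23:V, 24:T, 25:T, 26:T, 27:T edges: (12,0,cv); (12,3,cv); (12,5,cv); (12,5,cvk); (17,2,cv); (17,14,cv); (17,16,cv); (18,3,cv); (18,14,cv); (18,15,cv); (19,5,cv); (19,15,cv); (19,16,cv); (20,14,cv); (20,15,cv); (20,16,cv); (24,0,cv); (24,21,cv); (24,23,cv); (25,3,cv); (25,21,cv); (25,22,cv); (26,5,cv); (26,22,cv); (26,23,cv); (27,21,cv); (27,22,cv); (27,23,cv)
final:
nodes: 0:V, 2:V, 3:V, 5:V, 12:T, 14:V, 15:V, 16:V, 17:T, 18:T, 19:T, 20:T, 21:V, 22:V, 23:V, 24:T, 25:T, 26:T, 27:T
edges: (12,0,cv); (12,3,cv); (12,5,cv); (12,5,cvk); (17,2,cv); (17,14,cv); (17,16,cv); (18,3,cv); (18,14,cv); (18,15,cv); (19,5,cv); (19,15,cv); (19,16,cv); (20,14,cv); (20,15,cv); (20,16,cv); (24,0,cv); (24,21,cv); (24,23,cv); (25,3,cv); (25,21,cv); (25,22,cv); (26,5,cv); (26,22,cv); (26,23,cv); (27,21,cv); (27,22,cv); (27,23,cv)


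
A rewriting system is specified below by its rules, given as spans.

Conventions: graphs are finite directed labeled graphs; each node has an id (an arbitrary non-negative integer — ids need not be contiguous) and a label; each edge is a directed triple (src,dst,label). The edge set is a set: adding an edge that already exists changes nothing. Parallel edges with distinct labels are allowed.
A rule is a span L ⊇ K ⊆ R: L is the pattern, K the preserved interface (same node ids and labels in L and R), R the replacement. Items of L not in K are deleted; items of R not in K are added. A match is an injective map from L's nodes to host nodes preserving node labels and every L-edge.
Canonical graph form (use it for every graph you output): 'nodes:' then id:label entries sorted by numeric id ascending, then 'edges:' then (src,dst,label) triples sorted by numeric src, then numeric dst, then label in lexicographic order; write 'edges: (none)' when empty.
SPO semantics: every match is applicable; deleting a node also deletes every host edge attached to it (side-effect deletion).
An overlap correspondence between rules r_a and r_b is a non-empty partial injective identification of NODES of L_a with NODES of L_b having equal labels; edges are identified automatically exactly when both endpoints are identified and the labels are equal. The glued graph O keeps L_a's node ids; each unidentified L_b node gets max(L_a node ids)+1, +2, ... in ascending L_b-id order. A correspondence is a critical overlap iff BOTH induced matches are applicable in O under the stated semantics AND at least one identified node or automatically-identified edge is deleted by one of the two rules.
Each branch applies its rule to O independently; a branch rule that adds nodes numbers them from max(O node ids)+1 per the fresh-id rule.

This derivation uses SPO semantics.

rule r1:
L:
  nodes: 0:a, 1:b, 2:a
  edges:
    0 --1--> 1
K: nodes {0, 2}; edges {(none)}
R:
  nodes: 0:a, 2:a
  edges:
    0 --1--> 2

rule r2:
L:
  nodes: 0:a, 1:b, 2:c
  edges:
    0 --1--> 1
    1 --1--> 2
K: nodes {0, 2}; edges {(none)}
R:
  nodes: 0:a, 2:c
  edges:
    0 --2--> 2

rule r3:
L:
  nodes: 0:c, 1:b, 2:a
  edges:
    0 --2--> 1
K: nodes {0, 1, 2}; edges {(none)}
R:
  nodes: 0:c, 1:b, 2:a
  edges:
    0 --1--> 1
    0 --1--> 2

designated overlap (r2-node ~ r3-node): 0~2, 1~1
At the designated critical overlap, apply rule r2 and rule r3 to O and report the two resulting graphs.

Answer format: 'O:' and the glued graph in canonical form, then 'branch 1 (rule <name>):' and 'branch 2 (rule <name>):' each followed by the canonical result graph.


O:
nodes: 0:a, 1:b, 2:c, 3:c
edges: (0,1,1); (1,2,1); (3,1,2)
branch 1 (rule r2):
nodes: 0:a, 2:c, 3:c
edges: (0,2,2)
branch 2 (rule r3):
nodes: 0:a, 1:b, 2:c, 3:c
edges: (0,1,1); (1,2,1); (3,0,1); (3,1,1)


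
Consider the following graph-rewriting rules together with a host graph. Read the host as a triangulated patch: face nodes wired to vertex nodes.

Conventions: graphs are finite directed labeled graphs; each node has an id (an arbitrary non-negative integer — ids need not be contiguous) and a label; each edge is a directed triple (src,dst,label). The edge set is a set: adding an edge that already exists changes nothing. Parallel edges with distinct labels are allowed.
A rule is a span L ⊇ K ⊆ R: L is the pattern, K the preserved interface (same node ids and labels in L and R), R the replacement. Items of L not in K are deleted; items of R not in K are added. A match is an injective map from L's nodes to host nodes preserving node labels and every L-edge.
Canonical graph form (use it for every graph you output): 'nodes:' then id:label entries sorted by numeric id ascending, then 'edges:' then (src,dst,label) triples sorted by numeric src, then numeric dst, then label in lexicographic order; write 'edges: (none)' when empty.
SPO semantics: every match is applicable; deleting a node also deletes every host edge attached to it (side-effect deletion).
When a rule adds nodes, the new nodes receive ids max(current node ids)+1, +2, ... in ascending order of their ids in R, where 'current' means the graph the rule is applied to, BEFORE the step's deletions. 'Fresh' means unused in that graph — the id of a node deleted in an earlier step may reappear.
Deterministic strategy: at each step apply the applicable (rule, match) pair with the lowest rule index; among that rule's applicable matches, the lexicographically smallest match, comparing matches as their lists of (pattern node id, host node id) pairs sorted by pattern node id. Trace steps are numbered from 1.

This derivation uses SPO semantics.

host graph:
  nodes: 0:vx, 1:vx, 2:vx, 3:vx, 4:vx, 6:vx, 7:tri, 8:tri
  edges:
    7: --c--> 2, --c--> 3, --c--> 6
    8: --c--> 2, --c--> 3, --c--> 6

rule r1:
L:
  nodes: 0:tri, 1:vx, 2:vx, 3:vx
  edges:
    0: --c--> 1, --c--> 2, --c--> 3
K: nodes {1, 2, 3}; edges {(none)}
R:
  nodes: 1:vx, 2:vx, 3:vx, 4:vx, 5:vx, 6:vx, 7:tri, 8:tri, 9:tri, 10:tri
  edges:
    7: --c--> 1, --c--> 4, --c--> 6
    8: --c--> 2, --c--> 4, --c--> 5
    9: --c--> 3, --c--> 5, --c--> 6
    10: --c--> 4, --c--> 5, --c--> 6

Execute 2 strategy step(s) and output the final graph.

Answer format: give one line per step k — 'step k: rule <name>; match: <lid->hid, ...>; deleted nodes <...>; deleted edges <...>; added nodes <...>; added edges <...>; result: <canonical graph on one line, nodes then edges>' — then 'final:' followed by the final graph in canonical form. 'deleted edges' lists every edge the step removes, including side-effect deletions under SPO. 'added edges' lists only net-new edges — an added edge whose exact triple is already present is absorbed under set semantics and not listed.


step 1: rule r1; match: 0->7, 1->2, 2->3, 3->6; deleted nodes 7; deleted edges (7,2,c); (7,3,c); (7,6,c); added nodes 9, 10, 11, 12, 13, 14, 15; added edges (12,2,c); (12,9,c); (12,11,c); (13,3,c); (13,9,c); (13,10,c); (14,6,c); (14,10,c); (14,11,c); (15,9,c); (15,10,c); (15,11,c); result: nodes: 0:vx, 1:vx, 2:vx, 3:vx, 4:vx, 6:vx, 8:tri, 9:vx, 10:vx, 11:vx, 12:tri, 13:tri, 14:tri, 15:tri edges: (8,2,c); (8,3,c); (8,6,c); (12,2,c); (12,9,c); (12,11,c); (13,3,c); (13,9,c); (13,10,c); (14,6,c); (14,10,c); (14,11,c); (15,9,c); (15,10,c); (15,11,c)
step 2: rule r1; match: 0->8, 1->2, 2->3, 3->6; deleted nodes 8; deleted edges (8,2,c); (8,3,c); (8,6,c); added nodes 16, 17, 18, 19, 20, 21, 22; added edges (19,2,c); (19,16,c); (19,18,c); (20,3,c); (20,16,c); (20,17,c); (21,6,c); (21,17,c); (21,18,c); (22,16,c); (22,17,c); (22,18,c); result: nodes: 0:vx, 1:vx, 2:vx, 3:vx, 4:vx, 6:vx, 9:vx, 10:vx, 11:vx, 12:tri, 13:tri, 14:tri, 15:tri, 16:vx, 17:vx, 18:vx, 19:tri, 20:tri, 21:tri, 22:tri edges: (12,2,c); (12,9,c); (12,11,c); (13,3,c); (13,9,c); (13,10,c); (14,6,c); (14,10,c); (14,11,c); (15,9,c); (15,10,c); (15,11,c); (19,2,c); (19,16,c); (19,18,c); (20,3,c); (20,16,c); (20,17,c); (21,6,c); (21,17,c); (21,18,c); (22,16,c); (22,17,c); (22,18,c)
final:
nodes: 0:vx, 1:vx, 2:vx, 3:vx, 4:vx, 6:vx, 9:vx, 10:vx, 11:vx, 12:tri, 13:tri, 14:tri, 15:tri, 16:vx, 17:vx, 18:vx, 19:tri, 20:tri, 21:tri, 22:tri
edges: (12,2,c); (12,9,c); (12,11,c); (13,3,c); (13,9,c); (13,10,c); (14,6,c); (14,10,c); (14,11,c); (15,9,c); (15,10,c); (15,11,c); (19,2,c); (19,16,c); (19,18,c); (20,3,c); (20,16,c); (20,17,c); (21,6,c); (21,17,c); (21,18,c); (22,16,c); (22,17,c); (22,18,c)


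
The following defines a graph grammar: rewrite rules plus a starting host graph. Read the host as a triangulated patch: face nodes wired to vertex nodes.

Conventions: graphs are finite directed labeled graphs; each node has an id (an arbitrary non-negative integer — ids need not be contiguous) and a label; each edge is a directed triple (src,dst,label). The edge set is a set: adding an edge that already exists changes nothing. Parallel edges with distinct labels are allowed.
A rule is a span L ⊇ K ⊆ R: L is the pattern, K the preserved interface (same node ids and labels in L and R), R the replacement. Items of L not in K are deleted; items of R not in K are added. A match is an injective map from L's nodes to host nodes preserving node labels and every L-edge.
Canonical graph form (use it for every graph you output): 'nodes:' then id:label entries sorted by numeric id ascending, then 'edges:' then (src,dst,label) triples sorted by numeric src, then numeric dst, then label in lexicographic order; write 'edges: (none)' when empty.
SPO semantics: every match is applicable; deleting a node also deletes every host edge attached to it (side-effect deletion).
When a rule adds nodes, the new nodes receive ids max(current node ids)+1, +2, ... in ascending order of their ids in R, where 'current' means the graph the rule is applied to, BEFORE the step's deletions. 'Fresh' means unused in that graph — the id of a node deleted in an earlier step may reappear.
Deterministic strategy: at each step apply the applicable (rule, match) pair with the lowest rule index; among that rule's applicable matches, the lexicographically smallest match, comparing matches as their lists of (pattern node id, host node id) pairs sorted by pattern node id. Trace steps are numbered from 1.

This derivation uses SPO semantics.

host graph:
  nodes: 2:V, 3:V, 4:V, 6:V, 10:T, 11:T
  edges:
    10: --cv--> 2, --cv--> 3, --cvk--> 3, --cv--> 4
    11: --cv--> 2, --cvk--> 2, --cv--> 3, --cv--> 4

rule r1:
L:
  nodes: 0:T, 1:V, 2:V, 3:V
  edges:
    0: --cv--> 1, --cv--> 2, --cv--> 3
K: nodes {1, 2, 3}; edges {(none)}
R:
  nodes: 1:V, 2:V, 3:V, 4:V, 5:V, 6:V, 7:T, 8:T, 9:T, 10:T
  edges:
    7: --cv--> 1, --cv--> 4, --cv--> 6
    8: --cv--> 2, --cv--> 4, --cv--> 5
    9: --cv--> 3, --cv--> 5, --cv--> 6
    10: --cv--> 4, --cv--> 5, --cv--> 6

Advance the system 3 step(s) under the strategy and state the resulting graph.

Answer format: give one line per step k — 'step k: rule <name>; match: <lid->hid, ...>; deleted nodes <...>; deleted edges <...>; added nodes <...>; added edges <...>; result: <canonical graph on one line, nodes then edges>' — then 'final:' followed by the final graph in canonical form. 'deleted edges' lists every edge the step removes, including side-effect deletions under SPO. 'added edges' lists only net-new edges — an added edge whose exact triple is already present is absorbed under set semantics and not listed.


step 1: rule r1; match: 0->10, 1->2, 2->3, 3->4; deleted nodes 10; deleted edges (10,2,cv); (10,3,cv); (10,3,cvk); (10,4,cv); added nodes 12, 13, 14, 15, 16, 17, 18; added edges (15,2,cv); (15,12,cv); (15,14,cv); (16,3,cv); (16,12,cv); (16,13,cv); (17,4,cv); (17,13,cv); (17,14,cv); (18,12,cv); (18,13,cv); (18,14,cv); result: nodes: 2:V, 3:V, 4:V, 6:V, 11:T, 12:V, 13:V, 14:V, 15:T, 16:T, 17:T, 18:T edges: (11,2,cv); (11,2,cvk); (11,3,cv); (11,4,cv); (15,2,cv); (15,12,cv); (15,14,cv); (16,3,cv); (16,12,cv); (16,13,cv); (17,4,cv); (17,13,cv); (17,14,cv); (18,12,cv); (18,13,cv); (18,14,cv)
step 2: rule r1; match: 0->11, 1->2, 2->3, 3->4; deleted nodes 11; deleted edges (11,2,cv); (11,2,cvk); (11,3,cv); (11,4,cv); added nodes 19, 20, 21, 22, 23, 24, 25; added edges (22,2,cv); (22,19,cv); (22,21,cv); (23,3,cv); (23,19,cv); (23,20,cv); (24,4,cv); (24,20,cv); (24,21,cv); (25,19,cv); (25,20,cv); (25,21,cv); result: nodes: 2:V, 3:V, 4:V, 6:V, 12:V, 13:V, 14:V, 15:T, 16:T, 17:T, 18:T, 19:V, 20:V, 21:V, 22:T, 23:T, 24:T, 25:T edges: (15,2,cv); (15,12,cv); (15,14,cv); (16,3,cv); (16,12,cv); (16,13,cv); (17,4,cv); (17,13,cv); (17,14,cv); (18,12,cv); (18,13,cv); (18,14,cv); (22,2,cv); (22,19,cv); (22,21,cv); (23,3,cv); (23,19,cv); (23,20,cv); (24,4,cv); (24,20,cv); (24,21,cv); (25,19,cv); (25,20,cv); (25,21,cv)
step 3: rule r1; match: 0->15, 1->2, 2->12, 3->14; deleted nodes 15; deleted edges (15,2,cv); (15,12,cv); (15,14,cv); added nodes 26, 27, 28, 29, 30, 31, 32; added edges (29,2,cv); (29,26,cv); (29,28,cv); (30,12,cv); (30,26,cv); (30,27,cv); (31,14,cv); (31,27,cv); (31,28,cv); (32,26,cv); (32,27,cv); (32,28,cv); result: nodes: 2:V, 3:V, 4:V, 6:V, 12:V, 13:V, 14:V, 16:T, 17:T, 18:T, 19:V, 20:V, 21:V, 22:T, 23:T, 24:T, 25:T, 26:V, 27:V, 28:V, 29:T, 30:T, 31:T, 32:T edges: (16,3,cv); (16,12,cv); (16,13,cv); (17,4,cv); (17,13,cv); (17,14,cv); (18,12,cv); (18,13,cv); (18,14,cv); (22,2,cv); (22,19,cv); (22,21,cv); (23,3,cv); (23,19,cv); (23,20,cv); (24,4,cv); (24,20,cv); (24,21,cv); (25,19,cv); (25,20,cv); (25,21,cv); (29,2,cv); (29,26,cv); (29,28,cv); (30,12,cv); (30,26,cv); (30,27,cv); (31,14,cv); (31,27,cv); (31,28,cv); (32,26,cv); (32,27,cv); (32,28,cv)
final:
nodes: 2:V, 3:V, 4:V, 6:V, 12:V, 13:V, 14:V, 16:T, 17:T, 18:T, 19:V, 20:V, 21:V, 22:T, 23:T, 24:T, 25:T, 26:V, 27:V, 28:V, 29:T, 30:T, 31:T, 32:T
edges: (16,3,cv); (16,12,cv); (16,13,cv); (17,4,cv); (17,13,cv); (17,14,cv); (18,12,cv); (18,13,cv); (18,14,cv); (22,2,cv); (22,19,cv); (22,21,cv); (23,3,cv); (23,19,cv); (23,20,cv); (24,4,cv); (24,20,cv); (24,21,cv); (25,19,cv); (25,20,cv); (25,21,cv); (29,2,cv); (29,26,cv); (29,28,cv); (30,12,cv); (30,26,cv); (30,27,cv); (31,14,cv); (31,27,cv); (31,28,cv); (32,26,cv); (32,27,cv); (32,28,cv)


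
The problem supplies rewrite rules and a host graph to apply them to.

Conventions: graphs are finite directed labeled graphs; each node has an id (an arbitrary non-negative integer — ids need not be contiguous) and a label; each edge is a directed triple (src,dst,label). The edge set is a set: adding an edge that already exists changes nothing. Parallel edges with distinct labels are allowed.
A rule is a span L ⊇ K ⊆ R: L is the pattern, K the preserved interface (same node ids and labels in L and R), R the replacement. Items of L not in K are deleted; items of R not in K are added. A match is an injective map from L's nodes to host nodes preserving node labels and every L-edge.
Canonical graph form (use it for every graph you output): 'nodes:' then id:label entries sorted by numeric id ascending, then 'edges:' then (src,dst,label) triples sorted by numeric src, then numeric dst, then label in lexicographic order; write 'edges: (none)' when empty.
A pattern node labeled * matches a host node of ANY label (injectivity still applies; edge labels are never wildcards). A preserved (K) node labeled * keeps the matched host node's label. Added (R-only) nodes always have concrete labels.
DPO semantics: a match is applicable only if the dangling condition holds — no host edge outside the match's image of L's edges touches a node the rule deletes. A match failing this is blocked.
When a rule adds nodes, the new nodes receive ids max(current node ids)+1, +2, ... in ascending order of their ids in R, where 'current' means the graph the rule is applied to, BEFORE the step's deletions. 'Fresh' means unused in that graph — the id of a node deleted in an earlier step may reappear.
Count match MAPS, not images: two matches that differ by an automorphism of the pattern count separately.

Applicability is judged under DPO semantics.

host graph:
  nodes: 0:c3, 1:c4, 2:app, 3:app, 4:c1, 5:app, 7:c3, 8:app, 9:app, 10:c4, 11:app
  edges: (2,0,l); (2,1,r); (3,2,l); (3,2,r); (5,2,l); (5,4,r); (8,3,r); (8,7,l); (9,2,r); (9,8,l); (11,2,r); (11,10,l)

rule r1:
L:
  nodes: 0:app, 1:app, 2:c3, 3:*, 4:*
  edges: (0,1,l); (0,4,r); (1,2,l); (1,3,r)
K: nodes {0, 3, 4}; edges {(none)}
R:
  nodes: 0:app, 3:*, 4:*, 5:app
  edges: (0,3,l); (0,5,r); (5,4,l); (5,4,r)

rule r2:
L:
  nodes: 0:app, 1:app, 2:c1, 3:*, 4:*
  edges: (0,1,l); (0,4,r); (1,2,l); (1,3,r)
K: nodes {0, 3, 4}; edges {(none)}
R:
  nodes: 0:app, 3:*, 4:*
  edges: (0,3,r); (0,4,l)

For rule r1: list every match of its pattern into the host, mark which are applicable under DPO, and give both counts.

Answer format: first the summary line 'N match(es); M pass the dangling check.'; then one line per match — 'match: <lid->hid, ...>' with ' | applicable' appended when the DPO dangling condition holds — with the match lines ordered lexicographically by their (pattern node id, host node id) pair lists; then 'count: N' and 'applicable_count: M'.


2 match(es); 1 pass the dangling check.
match: 0->5, 1->2, 2->0, 3->1, 4->4
match: 0->9, 1->8, 2->7, 3->3, 4->2 | applicable
count: 2
applicable_count: 1


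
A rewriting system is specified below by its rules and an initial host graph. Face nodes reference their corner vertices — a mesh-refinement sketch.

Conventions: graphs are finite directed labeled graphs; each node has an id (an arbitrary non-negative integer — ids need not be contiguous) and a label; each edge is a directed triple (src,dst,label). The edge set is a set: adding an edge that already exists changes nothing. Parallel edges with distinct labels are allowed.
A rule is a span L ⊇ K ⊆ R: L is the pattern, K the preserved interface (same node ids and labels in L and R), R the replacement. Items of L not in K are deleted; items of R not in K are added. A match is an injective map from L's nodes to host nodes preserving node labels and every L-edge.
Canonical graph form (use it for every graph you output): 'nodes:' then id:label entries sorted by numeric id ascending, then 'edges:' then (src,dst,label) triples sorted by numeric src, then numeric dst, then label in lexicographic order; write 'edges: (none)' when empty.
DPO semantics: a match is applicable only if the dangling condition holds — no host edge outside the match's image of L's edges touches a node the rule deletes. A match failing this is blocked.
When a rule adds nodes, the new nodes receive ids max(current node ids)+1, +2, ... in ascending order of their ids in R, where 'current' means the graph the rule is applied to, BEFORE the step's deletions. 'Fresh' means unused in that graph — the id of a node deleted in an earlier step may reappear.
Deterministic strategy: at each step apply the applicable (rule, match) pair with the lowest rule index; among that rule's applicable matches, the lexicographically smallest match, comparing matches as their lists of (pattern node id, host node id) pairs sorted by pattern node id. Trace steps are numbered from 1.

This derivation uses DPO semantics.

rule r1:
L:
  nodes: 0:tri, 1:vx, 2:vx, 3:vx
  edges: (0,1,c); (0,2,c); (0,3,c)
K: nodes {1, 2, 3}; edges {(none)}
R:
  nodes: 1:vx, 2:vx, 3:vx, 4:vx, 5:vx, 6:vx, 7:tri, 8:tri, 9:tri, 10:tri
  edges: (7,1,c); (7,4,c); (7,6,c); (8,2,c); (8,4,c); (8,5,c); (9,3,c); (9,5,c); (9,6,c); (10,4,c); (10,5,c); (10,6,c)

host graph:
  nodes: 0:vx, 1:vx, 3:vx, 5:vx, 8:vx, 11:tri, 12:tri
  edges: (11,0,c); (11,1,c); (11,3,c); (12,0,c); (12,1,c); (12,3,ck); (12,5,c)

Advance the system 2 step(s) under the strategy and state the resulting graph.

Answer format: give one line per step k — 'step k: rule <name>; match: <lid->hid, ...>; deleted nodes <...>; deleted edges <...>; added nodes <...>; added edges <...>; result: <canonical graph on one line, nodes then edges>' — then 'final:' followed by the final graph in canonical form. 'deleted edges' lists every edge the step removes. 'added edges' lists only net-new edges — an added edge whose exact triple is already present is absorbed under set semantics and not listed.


step 1: rule r1; match: 0->11, 1->0, 2->1, 3->3; deleted nodes 11; deleted edges (11,0,c); (11,1,c); (11,3,c); added nodes 13, 14, 15, 16, 17, 18, 19; added edges (16,0,c); (16,13,c); (16,15,c); (17,1,c); (17,13,c); (17,14,c); (18,3,c); (18,14,c); (18,15,c); (19,13,c); (19,14,c); (19,15,c); result: nodes: 0:vx, 1:vx, 3:vx, 5:vx, 8:vx, 12:tri, 13:vx, 14:vx, 15:vx, 16:tri, 17:tri, 18:tri, 19:tri edges: (12,0,c); (12,1,c); (12,3,ck); (12,5,c); (16,0,c); (16,13,c); (16,15,c); (17,1,c); (17,13,c); (17,14,c); (18,3,c); (18,14,c); (18,15,c); (19,13,c); (19,14,c); (19,15,c)
step 2: rule r1; match: 0->16, 1->0, 2->13, 3->15; deleted nodes 16; deleted edges (16,0,c); (16,13,c); (16,15,c); added nodes 20, 21, 22, 23, 24, 25, 26; added edges (23,0,c); (23,20,c); (23,22,c); (24,13,c); (24,20,c); (24,21,c); (25,15,c); (25,21,c); (25,22,c); (26,20,c); (26,21,c); (26,22,c); result: nodes: 0:vx, 1:vx, 3:vx, 5:vx, 8:vx, 12:tri, 13:vx, 14:vx, 15:vx, 17:tri, 18:tri, 19:tri, 20:vx, 21:vx, 22:vx, 23:tri, 24:tri, 25:tri, 26:tri edges: (12,0,c); (12,1,c); (12,3,ck); (12,5,c); (17,1,c); (17,13,c); (17,14,c); (18,3,c); (18,14,c); (18,15,c); (19,13,c); (19,14,c); (19,15,c); (23,0,c); (23,20,c); (23,22,c); (24,13,c); (24,20,c); (24,21,c); (25,15,c); (25,21,c); (25,22,c); (26,20,c); (26,21,c); (26,22,c)
final:
nodes: 0:vx, 1:vx, 3:vx, 5:vx, 8:vx, 12:tri, 13:vx, 14:vx, 15:vx, 17:tri, 18:tri, 19:tri, 20:vx, 21:vx, 22:vx, 23:tri, 24:tri, 25:tri, 26:tri
edges: (12,0,c); (12,1,c); (12,3,ck); (12,5,c); (17,1,c); (17,13,c); (17,14,c); (18,3,c); (18,14,c); (18,15,c); (19,13,c); (19,14,c); (19,15,c); (23,0,c); (23,20,c); (23,22,c); (24,13,c); (24,20,c); (24,21,c); (25,15,c); (25,21,c); (25,22,c); (26,20,c); (26,21,c); (26,22,c)


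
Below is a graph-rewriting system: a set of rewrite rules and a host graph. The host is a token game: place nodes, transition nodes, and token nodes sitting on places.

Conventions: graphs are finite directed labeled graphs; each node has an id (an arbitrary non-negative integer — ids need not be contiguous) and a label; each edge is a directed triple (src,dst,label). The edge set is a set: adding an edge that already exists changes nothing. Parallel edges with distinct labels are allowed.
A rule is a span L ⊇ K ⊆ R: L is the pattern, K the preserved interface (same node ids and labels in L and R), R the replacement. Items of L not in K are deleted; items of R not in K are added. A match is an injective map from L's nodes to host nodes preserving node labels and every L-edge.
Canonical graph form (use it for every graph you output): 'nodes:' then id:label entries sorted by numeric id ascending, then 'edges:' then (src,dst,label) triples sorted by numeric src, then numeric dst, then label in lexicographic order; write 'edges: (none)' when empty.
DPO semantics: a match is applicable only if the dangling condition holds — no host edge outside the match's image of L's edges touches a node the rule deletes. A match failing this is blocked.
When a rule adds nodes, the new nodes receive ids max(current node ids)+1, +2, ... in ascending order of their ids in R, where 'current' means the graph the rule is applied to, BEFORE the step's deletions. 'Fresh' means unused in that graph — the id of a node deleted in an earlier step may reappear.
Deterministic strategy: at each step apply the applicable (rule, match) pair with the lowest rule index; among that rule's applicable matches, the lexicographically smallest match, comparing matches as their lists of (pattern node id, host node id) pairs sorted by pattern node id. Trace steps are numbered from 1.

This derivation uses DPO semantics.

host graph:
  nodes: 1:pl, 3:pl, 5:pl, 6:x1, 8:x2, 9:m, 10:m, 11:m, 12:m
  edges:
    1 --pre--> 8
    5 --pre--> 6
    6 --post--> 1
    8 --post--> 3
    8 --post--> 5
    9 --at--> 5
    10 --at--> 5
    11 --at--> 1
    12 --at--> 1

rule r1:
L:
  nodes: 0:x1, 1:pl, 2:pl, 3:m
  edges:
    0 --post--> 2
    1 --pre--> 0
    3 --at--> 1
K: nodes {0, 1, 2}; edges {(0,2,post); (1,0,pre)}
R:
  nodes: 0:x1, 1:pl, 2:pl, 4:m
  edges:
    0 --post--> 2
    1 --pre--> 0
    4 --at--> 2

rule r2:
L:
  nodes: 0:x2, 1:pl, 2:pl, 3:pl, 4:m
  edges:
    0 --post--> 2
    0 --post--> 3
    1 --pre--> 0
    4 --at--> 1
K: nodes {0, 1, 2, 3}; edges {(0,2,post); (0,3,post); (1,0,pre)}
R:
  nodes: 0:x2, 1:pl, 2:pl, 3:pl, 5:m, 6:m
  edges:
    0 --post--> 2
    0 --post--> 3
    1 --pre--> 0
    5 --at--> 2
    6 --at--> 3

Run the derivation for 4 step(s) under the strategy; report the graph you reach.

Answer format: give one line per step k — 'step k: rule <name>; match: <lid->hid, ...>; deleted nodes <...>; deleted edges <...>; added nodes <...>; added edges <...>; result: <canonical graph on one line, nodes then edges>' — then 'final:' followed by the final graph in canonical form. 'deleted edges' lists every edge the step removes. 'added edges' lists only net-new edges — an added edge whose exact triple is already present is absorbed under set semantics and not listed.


step 1: rule r1; match: 0->6, 1->5, 2->1, 3->9; deleted nodes 9; deleted edges (9,5,at); added nodes 13; added edges (13,1,at); result: nodes: 1:pl, 3:pl, 5:pl, 6:x1, 8:x2, 10:m, 11:m, 12:m, 13:m edges: (1,8,pre); (5,6,pre); (6,1,post); (8,3,post); (8,5,post); (10,5,at); (11,1,at); (12,1,at); (13,1,at)
step 2: rule r1; match: 0->6, 1->5, 2->1, 3->10; deleted nodes 10; deleted edges (10,5,at); added nodes 14; added edges (14,1,at); result: nodes: 1:pl, 3:pl, 5:pl, 6:x1, 8:x2, 11:m, 12:m, 13:m, 14:m edges: (1,8,pre); (5,6,pre); (6,1,post); (8,3,post); (8,5,post); (11,1,at); (12,1,at); (13,1,at); (14,1,at)
step 3: rule r2; match: 0->8, 1->1, 2->3, 3->5, 4->11; deleted nodes 11; deleted edges (11,1,at); added nodes 15, 16; added edges (15,3,at); (16,5,at); result: nodes: 1:pl, 3:pl, 5:pl, 6:x1, 8:x2, 12:m, 13:m, 14:m, 15:m, 16:m edges: (1,8,pre); (5,6,pre); (6,1,post); (8,3,post); (8,5,post); (12,1,at); (13,1,at); (14,1,at); (15,3,at); (16,5,at)
step 4: rule r1; match: 0->6, 1->5, 2->1, 3->16; deleted nodes 16; deleted edges (16,5,at); added nodes 17; added edges (17,1,at); result: nodes: 1:pl, 3:pl, 5:pl, 6:x1, 8:x2, 12:m, 13:m, 14:m, 15:m, 17:m edges: (1,8,pre); (5,6,pre); (6,1,post); (8,3,post); (8,5,post); (12,1,at); (13,1,at); (14,1,at); (15,3,at); (17,1,at)
final:
nodes: 1:pl, 3:pl, 5:pl, 6:x1, 8:x2, 12:m, 13:m, 14:m, 15:m, 17:m
edges: (1,8,pre); (5,6,pre); (6,1,post); (8,3,post); (8,5,post); (12,1,at); (13,1,at); (14,1,at); (15,3,at); (17,1,at)


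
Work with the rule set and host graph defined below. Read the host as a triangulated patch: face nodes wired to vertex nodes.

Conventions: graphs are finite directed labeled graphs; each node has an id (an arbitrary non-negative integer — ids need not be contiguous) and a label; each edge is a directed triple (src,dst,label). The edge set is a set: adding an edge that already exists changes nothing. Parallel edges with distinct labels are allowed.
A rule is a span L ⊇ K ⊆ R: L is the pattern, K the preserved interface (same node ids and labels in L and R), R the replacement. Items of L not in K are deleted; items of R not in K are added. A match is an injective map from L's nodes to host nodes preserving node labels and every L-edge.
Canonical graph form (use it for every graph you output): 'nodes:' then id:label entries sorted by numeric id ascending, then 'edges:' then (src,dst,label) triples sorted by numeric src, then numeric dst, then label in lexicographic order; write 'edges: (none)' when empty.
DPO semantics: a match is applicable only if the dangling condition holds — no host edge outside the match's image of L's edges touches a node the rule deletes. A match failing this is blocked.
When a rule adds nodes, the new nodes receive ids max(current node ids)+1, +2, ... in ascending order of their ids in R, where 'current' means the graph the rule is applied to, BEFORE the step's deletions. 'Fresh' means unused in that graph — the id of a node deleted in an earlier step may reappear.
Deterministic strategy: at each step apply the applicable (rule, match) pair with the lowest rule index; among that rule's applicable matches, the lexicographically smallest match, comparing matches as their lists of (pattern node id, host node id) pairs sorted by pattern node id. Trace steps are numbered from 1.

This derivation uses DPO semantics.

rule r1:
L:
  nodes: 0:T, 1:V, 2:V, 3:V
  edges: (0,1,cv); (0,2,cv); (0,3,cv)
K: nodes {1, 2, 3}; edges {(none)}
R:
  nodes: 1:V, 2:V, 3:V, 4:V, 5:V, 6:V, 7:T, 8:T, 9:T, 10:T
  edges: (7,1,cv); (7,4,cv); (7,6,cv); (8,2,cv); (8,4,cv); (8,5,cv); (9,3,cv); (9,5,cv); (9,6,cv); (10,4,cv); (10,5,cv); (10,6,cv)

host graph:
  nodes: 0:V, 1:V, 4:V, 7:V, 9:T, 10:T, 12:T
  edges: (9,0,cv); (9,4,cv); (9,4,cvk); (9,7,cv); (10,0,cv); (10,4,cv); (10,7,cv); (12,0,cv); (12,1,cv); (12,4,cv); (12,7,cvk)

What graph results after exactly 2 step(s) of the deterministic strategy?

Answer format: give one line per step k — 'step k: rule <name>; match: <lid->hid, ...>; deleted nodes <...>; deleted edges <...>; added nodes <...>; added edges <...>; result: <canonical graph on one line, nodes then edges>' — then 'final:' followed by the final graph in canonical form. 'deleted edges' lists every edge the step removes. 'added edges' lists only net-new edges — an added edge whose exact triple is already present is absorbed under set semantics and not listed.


step 1: rule r1; match: 0->10, 1->0, 2->4, 3->7; deleted nodes 10; deleted edges (10,0,cv); (10,4,cv); (10,7,cv); added nodes 13, 14, 15, 16, 17, 18, 19; added edges (16,0,cv); (16,13,cv); (16,15,cv); (17,4,cv); (17,13,cv); (17,14,cv); (18,7,cv); (18,14,cv); (18,15,cv); (19,13,cv); (19,14,cv); (19,15,cv); result: nodes: 0:V, 1:V, 4:V, 7:V, 9:T, 12:T, 13:V, 14:V, 15:V, 16:T, 17:T, 18:T, 19:T edges: (9,0,cv); (9,4,cv); (9,4,cvk); (9,7,cv); (12,0,cv); (12,1,cv); (12,4,cv); (12,7,cvk); (16,0,cv); (16,13,cv); (16,15,cv); (17,4,cv); (17,13,cv); (17,14,cv); (18,7,cv); (18,14,cv); (18,15,cv); (19,13,cv); (19,14,cv); (19,15,cv)
step 2: rule r1; match: 0->16, 1->0, 2->13, 3->15; deleted nodes 16; deleted edges (16,0,cv); (16,13,cv); (16,15,cv); added nodes 20, 21, 22, 23, 24, 25, 26; added edges (23,0,cv); (23,20,cv); (23,22,cv); (24,13,cv); (24,20,cv); (24,21,cv); (25,15,cv); (25,21,cv); (25,22,cv); (26,20,cv); (26,21,cv); (26,22,cv); result: nodes: 0:V, 1:V, 4:V, 7:V, 9:T, 12:T, 13:V, 14:V, 15:V, 17:T, 18:T, 19:T, 20:V, 21:V, 22:V, 23:T, 24:T, 25:T, 26:T edges: (9,0,cv); (9,4,cv); (9,4,cvk); (9,7,cv); (12,0,cv); (12,1,cv); (12,4,cv); (12,7,cvk); (17,4,cv); (17,13,cv); (17,14,cv); (18,7,cv); (18,14,cv); (18,15,cv); (19,13,cv); (19,14,cv); (19,15,cv); (23,0,cv); (23,20,cv); (23,22,cv); (24,13,cv); (24,20,cv); (24,21,cv); (25,15,cv); (25,21,cv); (25,22,cv); (26,20,cv); (26,21,cv); (26,22,cv)
final:
nodes: 0:V, 1:V, 4:V, 7:V, 9:T, 12:T, 13:V, 14:V, 15:V, 17:T, 18:T, 19:T, 20:V, 21:V, 22:V, 23:T, 24:T, 25:T, 26:T
edges: (9,0,cv); (9,4,cv); (9,4,cvk); (9,7,cv); (12,0,cv); (12,1,cv); (12,4,cv); (12,7,cvk); (17,4,cv); (17,13,cv); (17,14,cv); (18,7,cv); (18,14,cv); (18,15,cv); (19,13,cv); (19,14,cv); (19,15,cv); (23,0,cv); (23,20,cv); (23,22,cv); (24,13,cv); (24,20,cv); (24,21,cv); (25,15,cv); (25,21,cv); (25,22,cv); (26,20,cv); (26,21,cv); (26,22,cv)


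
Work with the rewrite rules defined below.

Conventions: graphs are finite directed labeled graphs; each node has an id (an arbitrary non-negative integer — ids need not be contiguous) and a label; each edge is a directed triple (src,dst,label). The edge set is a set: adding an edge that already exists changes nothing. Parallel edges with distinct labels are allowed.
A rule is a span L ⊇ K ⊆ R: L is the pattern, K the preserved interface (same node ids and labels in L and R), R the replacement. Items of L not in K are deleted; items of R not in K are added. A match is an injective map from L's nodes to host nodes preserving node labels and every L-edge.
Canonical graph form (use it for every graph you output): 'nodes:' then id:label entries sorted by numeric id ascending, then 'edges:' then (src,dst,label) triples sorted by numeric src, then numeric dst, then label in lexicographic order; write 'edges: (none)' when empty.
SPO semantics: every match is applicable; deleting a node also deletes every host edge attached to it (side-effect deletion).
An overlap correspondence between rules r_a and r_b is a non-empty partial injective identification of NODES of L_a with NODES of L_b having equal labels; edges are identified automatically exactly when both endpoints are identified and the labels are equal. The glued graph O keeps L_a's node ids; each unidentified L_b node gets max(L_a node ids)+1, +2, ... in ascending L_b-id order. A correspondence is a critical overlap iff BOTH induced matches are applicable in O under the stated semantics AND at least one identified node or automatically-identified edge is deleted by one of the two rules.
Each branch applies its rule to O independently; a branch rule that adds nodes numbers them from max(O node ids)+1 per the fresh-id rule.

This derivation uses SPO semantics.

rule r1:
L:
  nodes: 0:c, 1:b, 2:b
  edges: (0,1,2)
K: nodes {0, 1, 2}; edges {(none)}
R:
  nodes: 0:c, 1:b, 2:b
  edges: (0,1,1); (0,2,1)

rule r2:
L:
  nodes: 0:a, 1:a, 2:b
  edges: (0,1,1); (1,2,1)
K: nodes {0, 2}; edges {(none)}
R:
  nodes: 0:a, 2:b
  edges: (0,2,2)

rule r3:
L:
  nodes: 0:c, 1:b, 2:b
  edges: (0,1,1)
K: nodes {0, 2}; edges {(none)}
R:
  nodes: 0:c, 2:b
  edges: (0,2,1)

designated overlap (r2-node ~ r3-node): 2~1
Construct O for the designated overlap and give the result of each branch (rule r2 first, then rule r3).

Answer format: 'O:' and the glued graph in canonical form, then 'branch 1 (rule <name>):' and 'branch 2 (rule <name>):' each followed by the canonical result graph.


O:
nodes: 0:a, 1:a, 2:b, 3:c, 4:b
edges: (0,1,1); (1,2,1); (3,2,1)
branch 1 (rule r2):
nodes: 0:a, 2:b, 3:c, 4:b
edges: (0,2,2); (3,2,1)
branch 2 (rule r3):
nodes: 0:a, 1:a, 3:c, 4:b
edges: (0,1,1); (3,4,1)


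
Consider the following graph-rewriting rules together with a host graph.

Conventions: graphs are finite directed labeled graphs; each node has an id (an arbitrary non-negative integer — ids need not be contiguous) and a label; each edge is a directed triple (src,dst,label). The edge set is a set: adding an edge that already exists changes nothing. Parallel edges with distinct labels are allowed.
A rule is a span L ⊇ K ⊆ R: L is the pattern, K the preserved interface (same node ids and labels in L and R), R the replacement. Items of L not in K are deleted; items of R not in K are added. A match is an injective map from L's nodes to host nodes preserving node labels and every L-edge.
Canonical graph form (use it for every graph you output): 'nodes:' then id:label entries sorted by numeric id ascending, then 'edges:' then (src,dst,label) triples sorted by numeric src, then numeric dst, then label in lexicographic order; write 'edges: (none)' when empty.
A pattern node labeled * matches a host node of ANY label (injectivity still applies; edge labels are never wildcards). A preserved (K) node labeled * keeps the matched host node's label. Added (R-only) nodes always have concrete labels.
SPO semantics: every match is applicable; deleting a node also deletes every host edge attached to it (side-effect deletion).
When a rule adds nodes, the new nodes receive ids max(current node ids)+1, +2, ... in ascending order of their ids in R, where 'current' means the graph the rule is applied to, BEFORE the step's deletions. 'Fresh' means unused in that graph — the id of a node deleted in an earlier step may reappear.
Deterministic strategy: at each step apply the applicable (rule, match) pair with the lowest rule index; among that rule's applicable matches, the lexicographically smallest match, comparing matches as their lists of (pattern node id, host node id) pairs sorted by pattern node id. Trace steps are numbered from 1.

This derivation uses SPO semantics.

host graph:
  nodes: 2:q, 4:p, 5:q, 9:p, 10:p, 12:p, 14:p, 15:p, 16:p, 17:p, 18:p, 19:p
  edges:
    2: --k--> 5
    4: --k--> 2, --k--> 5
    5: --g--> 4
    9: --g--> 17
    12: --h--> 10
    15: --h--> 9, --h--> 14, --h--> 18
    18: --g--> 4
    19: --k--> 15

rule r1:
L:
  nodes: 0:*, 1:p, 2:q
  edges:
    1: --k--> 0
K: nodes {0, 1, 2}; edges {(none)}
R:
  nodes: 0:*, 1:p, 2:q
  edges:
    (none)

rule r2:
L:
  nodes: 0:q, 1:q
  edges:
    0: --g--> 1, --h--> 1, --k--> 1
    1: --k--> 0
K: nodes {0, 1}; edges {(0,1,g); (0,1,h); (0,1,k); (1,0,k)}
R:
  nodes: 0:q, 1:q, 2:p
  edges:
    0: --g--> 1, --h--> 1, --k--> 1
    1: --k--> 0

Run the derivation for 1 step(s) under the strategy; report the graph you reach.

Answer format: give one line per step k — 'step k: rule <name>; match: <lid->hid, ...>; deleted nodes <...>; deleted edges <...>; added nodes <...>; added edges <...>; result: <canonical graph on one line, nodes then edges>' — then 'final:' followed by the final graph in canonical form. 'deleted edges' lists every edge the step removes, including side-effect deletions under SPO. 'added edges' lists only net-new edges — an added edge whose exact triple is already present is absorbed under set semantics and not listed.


step 1: rule r1; match: 0->2, 1->4, 2->5; deleted nodes (none); deleted edges (4,2,k); added nodes (none); added edges (none); result: nodes: 2:q, 4:p, 5:q, 9:p, 10:p, 12:p, 14:p, 15:p, 16:p, 17:p, 18:p, 19:p edges: (2,5,k); (4,5,k); (5,4,g); (9,17,g); (12,10,h); (15,9,h); (15,14,h); (15,18,h); (18,4,g); (19,15,k)
final:
nodes: 2:q, 4:p, 5:q, 9:p, 10:p, 12:p, 14:p, 15:p, 16:p, 17:p, 18:p, 19:p
edges: (2,5,k); (4,5,k); (5,4,g); (9,17,g); (12,10,h); (15,9,h); (15,14,h); (15,18,h); (18,4,g); (19,15,k)
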